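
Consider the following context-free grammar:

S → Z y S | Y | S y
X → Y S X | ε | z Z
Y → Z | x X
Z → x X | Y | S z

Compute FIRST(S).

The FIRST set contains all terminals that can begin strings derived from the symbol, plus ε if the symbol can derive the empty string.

We compute FIRST(S) using the standard algorithm.
FIRST(S) = {x}
FIRST(X) = {x, z, ε}
FIRST(Y) = {x}
FIRST(Z) = {x}
Therefore, FIRST(S) = {x}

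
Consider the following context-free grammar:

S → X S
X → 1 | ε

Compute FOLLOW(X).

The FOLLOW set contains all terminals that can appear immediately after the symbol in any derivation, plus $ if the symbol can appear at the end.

We compute FOLLOW(X) using the standard algorithm.
FOLLOW(S) starts with {$}.
FIRST(S) = {1}
FIRST(X) = {1, ε}
FOLLOW(S) = {$}
FOLLOW(X) = {1}
Therefore, FOLLOW(X) = {1}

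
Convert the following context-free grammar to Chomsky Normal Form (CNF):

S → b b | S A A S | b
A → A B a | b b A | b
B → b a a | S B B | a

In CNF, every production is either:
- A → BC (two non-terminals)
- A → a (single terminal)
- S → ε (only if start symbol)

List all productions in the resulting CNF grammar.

TB → b; S → b; TA → a; A → b; B → a; S → TB TB; S → S X0; X0 → A X1; X1 → A S; A → A X2; X2 → B TA; A → TB X3; X3 → TB A; B → TB X4; X4 → TA TA; B → S X5; X5 → B B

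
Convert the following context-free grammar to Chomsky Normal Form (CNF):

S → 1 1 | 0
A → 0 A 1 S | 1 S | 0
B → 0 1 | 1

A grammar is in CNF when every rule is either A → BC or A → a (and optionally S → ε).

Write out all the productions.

T1 → 1; S → 0; T0 → 0; A → 0; B → 1; S → T1 T1; A → T0 X0; X0 → A X1; X1 → T1 S; A → T1 S; B → T0 T1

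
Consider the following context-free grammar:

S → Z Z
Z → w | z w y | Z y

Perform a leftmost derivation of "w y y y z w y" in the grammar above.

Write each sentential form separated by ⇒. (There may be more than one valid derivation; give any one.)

S ⇒ Z Z ⇒ Z y Z ⇒ Z y y Z ⇒ Z y y y Z ⇒ w y y y Z ⇒ w y y y z w y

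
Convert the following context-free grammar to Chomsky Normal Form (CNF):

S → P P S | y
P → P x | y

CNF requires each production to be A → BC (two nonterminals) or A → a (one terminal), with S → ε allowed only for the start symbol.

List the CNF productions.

S → y; TX → x; P → y; S → P X0; X0 → P S; P → P TX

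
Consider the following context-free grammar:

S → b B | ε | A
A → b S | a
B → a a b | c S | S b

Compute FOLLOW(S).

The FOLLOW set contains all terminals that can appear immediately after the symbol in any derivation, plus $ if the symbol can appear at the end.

We compute FOLLOW(S) using the standard algorithm.
FOLLOW(S) starts with {$}.
FIRST(A) = {a, b}
FIRST(B) = {a, b, c}
FIRST(S) = {a, b, ε}
FOLLOW(A) = {$, b}
FOLLOW(B) = {$, b}
FOLLOW(S) = {$, b}
Therefore, FOLLOW(S) = {$, b}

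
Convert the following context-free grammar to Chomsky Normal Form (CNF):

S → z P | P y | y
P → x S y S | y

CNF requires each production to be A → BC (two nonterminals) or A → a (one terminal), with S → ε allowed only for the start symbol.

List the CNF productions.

TZ → z; TY → y; S → y; TX → x; P → y; S → TZ P; S → P TY; P → TX X0; X0 → S X1; X1 → TY S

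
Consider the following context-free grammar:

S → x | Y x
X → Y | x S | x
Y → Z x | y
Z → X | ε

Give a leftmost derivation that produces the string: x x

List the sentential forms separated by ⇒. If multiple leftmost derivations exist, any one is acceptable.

S ⇒ Y x ⇒ Z x x ⇒ x x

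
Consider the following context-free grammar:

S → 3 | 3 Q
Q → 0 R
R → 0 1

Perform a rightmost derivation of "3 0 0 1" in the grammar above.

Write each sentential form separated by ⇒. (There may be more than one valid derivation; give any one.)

S ⇒ 3 Q ⇒ 3 0 R ⇒ 3 0 0 1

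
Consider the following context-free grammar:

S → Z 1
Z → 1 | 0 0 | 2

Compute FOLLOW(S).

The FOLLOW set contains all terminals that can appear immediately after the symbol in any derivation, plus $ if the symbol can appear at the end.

We compute FOLLOW(S) using the standard algorithm.
FOLLOW(S) starts with {$}.
FIRST(S) = {0, 1, 2}
FIRST(Z) = {0, 1, 2}
FOLLOW(S) = {$}
FOLLOW(Z) = {1}
Therefore, FOLLOW(S) = {$}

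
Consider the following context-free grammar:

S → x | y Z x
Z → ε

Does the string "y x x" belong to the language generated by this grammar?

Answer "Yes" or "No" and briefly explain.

No - no valid derivation exists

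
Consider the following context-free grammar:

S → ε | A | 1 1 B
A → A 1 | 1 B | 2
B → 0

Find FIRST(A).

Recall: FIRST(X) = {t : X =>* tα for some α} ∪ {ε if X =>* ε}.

We compute FIRST(A) using the standard algorithm.
FIRST(A) = {1, 2}
FIRST(B) = {0}
FIRST(S) = {1, 2, ε}
Therefore, FIRST(A) = {1, 2}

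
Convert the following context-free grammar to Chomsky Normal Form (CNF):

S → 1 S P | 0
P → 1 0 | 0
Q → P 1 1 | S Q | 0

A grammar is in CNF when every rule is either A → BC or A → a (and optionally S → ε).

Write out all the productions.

T1 → 1; S → 0; T0 → 0; P → 0; Q → 0; S → T1 X0; X0 → S P; P → T1 T0; Q → P X1; X1 → T1 T1; Q → S Q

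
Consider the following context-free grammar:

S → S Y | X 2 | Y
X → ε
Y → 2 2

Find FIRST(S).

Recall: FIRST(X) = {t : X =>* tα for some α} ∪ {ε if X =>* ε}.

We compute FIRST(S) using the standard algorithm.
FIRST(S) = {2}
FIRST(X) = {ε}
FIRST(Y) = {2}
Therefore, FIRST(S) = {2}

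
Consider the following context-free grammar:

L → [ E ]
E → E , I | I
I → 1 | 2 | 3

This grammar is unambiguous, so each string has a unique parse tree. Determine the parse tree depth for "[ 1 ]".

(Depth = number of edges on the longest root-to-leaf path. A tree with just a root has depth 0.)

3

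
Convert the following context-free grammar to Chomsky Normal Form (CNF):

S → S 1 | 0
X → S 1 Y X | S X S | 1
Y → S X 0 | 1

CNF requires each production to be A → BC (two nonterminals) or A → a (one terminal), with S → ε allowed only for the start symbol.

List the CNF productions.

T1 → 1; S → 0; X → 1; T0 → 0; Y → 1; S → S T1; X → S X0; X0 → T1 X1; X1 → Y X; X → S X2; X2 → X S; Y → S X3; X3 → X T0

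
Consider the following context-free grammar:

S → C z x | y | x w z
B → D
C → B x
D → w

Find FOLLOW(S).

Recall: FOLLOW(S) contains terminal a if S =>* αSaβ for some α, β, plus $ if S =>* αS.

We compute FOLLOW(S) using the standard algorithm.
FOLLOW(S) starts with {$}.
FIRST(B) = {w}
FIRST(C) = {w}
FIRST(D) = {w}
FIRST(S) = {w, x, y}
FOLLOW(B) = {x}
FOLLOW(C) = {z}
FOLLOW(D) = {x}
FOLLOW(S) = {$}
Therefore, FOLLOW(S) = {$}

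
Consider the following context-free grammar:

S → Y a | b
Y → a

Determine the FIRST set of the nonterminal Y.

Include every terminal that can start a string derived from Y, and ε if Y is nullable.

We compute FIRST(Y) using the standard algorithm.
FIRST(S) = {a, b}
FIRST(Y) = {a}
Therefore, FIRST(Y) = {a}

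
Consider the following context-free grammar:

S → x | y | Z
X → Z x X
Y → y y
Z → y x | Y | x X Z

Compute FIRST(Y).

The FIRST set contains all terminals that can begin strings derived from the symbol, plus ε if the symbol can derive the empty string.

We compute FIRST(Y) using the standard algorithm.
FIRST(S) = {x, y}
FIRST(X) = {x, y}
FIRST(Y) = {y}
FIRST(Z) = {x, y}
Therefore, FIRST(Y) = {y}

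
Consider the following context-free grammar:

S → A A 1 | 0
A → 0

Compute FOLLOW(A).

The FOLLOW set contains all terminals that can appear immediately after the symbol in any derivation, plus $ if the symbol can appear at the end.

We compute FOLLOW(A) using the standard algorithm.
FOLLOW(S) starts with {$}.
FIRST(A) = {0}
FIRST(S) = {0}
FOLLOW(A) = {0, 1}
FOLLOW(S) = {$}
Therefore, FOLLOW(A) = {0, 1}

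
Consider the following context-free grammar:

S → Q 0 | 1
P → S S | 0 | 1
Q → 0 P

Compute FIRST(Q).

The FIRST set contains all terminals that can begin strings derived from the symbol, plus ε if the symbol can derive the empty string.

We compute FIRST(Q) using the standard algorithm.
FIRST(P) = {0, 1}
FIRST(Q) = {0}
FIRST(S) = {0, 1}
Therefore, FIRST(Q) = {0}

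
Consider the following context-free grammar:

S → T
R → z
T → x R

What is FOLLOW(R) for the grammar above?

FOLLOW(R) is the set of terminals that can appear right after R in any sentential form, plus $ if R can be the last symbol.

We compute FOLLOW(R) using the standard algorithm.
FOLLOW(S) starts with {$}.
FIRST(R) = {z}
FIRST(S) = {x}
FIRST(T) = {x}
FOLLOW(R) = {$}
FOLLOW(S) = {$}
FOLLOW(T) = {$}
Therefore, FOLLOW(R) = {$}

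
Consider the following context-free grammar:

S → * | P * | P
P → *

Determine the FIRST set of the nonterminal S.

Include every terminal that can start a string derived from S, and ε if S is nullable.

We compute FIRST(S) using the standard algorithm.
FIRST(P) = {*}
FIRST(S) = {*}
Therefore, FIRST(S) = {*}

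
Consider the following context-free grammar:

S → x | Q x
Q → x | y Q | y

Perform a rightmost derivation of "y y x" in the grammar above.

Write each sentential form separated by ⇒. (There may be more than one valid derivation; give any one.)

S ⇒ Q x ⇒ y Q x ⇒ y y x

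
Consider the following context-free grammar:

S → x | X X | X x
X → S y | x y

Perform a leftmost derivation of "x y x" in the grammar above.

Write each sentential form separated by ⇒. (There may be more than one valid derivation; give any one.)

S ⇒ X x ⇒ S y x ⇒ x y x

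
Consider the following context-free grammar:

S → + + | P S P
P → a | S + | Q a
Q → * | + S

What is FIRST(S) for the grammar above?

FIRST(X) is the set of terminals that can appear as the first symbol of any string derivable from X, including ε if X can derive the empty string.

We compute FIRST(S) using the standard algorithm.
FIRST(P) = {*, +, a}
FIRST(Q) = {*, +}
FIRST(S) = {*, +, a}
Therefore, FIRST(S) = {*, +, a}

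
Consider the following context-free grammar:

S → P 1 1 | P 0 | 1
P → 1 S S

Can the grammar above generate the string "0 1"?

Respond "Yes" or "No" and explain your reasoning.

No - no valid derivation exists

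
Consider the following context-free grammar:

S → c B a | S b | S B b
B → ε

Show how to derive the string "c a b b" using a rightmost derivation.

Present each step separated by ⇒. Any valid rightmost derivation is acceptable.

S ⇒ S b ⇒ S b b ⇒ c B a b b ⇒ c a b b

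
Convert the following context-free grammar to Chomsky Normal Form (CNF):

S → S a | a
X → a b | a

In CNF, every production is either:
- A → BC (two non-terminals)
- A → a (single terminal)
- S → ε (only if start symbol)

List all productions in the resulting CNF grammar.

TA → a; S → a; TB → b; X → a; S → S TA; X → TA TB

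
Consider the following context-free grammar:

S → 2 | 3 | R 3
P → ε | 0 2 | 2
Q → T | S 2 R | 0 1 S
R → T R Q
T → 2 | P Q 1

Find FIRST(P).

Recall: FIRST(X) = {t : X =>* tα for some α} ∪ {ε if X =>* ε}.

We compute FIRST(P) using the standard algorithm.
FIRST(P) = {0, 2, ε}
FIRST(Q) = {0, 2, 3}
FIRST(R) = {0, 2, 3}
FIRST(S) = {0, 2, 3}
FIRST(T) = {0, 2, 3}
Therefore, FIRST(P) = {0, 2, ε}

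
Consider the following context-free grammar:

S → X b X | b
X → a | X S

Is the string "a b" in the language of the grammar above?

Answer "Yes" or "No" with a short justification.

No - no valid derivation exists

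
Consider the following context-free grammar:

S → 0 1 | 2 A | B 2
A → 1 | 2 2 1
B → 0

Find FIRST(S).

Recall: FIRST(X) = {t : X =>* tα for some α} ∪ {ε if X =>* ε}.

We compute FIRST(S) using the standard algorithm.
FIRST(A) = {1, 2}
FIRST(B) = {0}
FIRST(S) = {0, 2}
Therefore, FIRST(S) = {0, 2}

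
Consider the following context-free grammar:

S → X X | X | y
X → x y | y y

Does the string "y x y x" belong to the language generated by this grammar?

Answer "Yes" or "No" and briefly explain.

No - no valid derivation exists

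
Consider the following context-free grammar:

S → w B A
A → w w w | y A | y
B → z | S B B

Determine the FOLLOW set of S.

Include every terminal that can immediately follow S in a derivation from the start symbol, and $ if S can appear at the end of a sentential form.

We compute FOLLOW(S) using the standard algorithm.
FOLLOW(S) starts with {$}.
FIRST(A) = {w, y}
FIRST(B) = {w, z}
FIRST(S) = {w}
FOLLOW(A) = {$, w, z}
FOLLOW(B) = {w, y, z}
FOLLOW(S) = {$, w, z}
Therefore, FOLLOW(S) = {$, w, z}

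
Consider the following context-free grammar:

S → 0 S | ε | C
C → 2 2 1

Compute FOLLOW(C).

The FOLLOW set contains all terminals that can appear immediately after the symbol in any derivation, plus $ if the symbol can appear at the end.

We compute FOLLOW(C) using the standard algorithm.
FOLLOW(S) starts with {$}.
FIRST(C) = {2}
FIRST(S) = {0, 2, ε}
FOLLOW(C) = {$}
FOLLOW(S) = {$}
Therefore, FOLLOW(C) = {$}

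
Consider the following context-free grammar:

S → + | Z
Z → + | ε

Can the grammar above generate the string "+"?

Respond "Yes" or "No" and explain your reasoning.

Yes - a valid derivation exists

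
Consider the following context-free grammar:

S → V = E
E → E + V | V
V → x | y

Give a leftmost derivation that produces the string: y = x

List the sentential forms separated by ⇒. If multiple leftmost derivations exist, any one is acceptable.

S ⇒ V = E ⇒ y = E ⇒ y = V ⇒ y = x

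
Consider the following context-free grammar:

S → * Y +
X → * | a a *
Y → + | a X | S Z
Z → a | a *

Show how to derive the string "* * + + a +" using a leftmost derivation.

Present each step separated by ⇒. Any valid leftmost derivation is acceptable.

S ⇒ * Y + ⇒ * S Z + ⇒ * * Y + Z + ⇒ * * + + Z + ⇒ * * + + a +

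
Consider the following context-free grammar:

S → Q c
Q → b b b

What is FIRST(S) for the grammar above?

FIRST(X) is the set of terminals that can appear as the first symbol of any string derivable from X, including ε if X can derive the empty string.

We compute FIRST(S) using the standard algorithm.
FIRST(Q) = {b}
FIRST(S) = {b}
Therefore, FIRST(S) = {b}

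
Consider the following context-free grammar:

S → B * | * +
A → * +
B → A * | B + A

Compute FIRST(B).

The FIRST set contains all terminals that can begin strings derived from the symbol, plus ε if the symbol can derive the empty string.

We compute FIRST(B) using the standard algorithm.
FIRST(A) = {*}
FIRST(B) = {*}
FIRST(S) = {*}
Therefore, FIRST(B) = {*}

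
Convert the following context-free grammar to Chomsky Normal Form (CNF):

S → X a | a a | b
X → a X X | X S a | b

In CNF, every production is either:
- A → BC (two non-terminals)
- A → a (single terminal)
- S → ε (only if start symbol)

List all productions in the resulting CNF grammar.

TA → a; S → b; X → b; S → X TA; S → TA TA; X → TA X0; X0 → X X; X → X X1; X1 → S TA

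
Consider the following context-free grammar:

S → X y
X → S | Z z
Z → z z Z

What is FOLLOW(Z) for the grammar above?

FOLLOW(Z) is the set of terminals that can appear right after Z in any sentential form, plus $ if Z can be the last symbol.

We compute FOLLOW(Z) using the standard algorithm.
FOLLOW(S) starts with {$}.
FIRST(S) = {z}
FIRST(X) = {z}
FIRST(Z) = {z}
FOLLOW(S) = {$, y}
FOLLOW(X) = {y}
FOLLOW(Z) = {z}
Therefore, FOLLOW(Z) = {z}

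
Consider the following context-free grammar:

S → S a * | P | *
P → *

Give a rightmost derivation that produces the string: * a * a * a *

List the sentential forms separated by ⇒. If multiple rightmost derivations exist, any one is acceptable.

S ⇒ S a * ⇒ S a * a * ⇒ S a * a * a * ⇒ * a * a * a *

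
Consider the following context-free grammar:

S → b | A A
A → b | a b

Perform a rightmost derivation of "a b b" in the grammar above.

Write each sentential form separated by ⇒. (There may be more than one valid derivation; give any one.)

S ⇒ A A ⇒ A b ⇒ a b b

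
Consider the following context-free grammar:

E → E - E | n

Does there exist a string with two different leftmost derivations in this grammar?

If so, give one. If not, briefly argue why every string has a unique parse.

Yes - the string 'n - n - n - n - n - n' has two distinct leftmost derivations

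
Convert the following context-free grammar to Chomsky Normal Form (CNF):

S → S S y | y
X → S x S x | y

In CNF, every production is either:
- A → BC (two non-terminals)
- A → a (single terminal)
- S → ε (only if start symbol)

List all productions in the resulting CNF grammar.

TY → y; S → y; TX → x; X → y; S → S X0; X0 → S TY; X → S X1; X1 → TX X2; X2 → S TX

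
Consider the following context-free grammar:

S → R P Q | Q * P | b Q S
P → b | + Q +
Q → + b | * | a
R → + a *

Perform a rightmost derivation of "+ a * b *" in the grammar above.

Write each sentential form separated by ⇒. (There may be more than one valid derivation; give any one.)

S ⇒ R P Q ⇒ R P * ⇒ R b * ⇒ + a * b *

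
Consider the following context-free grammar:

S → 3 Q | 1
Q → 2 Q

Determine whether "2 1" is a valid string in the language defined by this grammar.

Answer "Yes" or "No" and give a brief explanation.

No - no valid derivation exists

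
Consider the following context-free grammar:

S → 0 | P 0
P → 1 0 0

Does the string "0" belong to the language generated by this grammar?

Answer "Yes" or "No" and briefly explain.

Yes - a valid derivation exists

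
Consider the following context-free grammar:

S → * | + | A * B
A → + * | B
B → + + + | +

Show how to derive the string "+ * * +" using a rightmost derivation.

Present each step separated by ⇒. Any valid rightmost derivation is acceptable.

S ⇒ A * B ⇒ A * + ⇒ + * * +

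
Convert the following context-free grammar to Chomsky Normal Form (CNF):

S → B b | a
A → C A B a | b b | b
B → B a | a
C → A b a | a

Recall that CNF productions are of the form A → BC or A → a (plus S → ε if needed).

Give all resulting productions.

TB → b; S → a; TA → a; A → b; B → a; C → a; S → B TB; A → C X0; X0 → A X1; X1 → B TA; A → TB TB; B → B TA; C → A X2; X2 → TB TA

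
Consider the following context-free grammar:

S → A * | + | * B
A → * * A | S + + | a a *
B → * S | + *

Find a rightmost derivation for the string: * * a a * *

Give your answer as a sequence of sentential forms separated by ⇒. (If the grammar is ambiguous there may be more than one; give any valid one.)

S ⇒ A * ⇒ * * A * ⇒ * * a a * *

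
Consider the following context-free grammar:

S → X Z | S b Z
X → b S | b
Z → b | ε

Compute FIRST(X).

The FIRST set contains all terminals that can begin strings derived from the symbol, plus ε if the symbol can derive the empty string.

We compute FIRST(X) using the standard algorithm.
FIRST(S) = {b}
FIRST(X) = {b}
FIRST(Z) = {b, ε}
Therefore, FIRST(X) = {b}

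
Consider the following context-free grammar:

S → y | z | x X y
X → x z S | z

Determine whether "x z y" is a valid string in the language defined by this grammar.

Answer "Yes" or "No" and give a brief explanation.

Yes - a valid derivation exists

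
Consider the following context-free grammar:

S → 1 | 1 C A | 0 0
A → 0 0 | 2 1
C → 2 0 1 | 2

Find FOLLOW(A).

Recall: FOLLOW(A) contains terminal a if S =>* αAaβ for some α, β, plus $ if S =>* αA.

We compute FOLLOW(A) using the standard algorithm.
FOLLOW(S) starts with {$}.
FIRST(A) = {0, 2}
FIRST(C) = {2}
FIRST(S) = {0, 1}
FOLLOW(A) = {$}
FOLLOW(C) = {0, 2}
FOLLOW(S) = {$}
Therefore, FOLLOW(A) = {$}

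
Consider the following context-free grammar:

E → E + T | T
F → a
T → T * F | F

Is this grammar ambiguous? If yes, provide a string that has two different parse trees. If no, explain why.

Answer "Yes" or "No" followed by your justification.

No - the grammar is unambiguous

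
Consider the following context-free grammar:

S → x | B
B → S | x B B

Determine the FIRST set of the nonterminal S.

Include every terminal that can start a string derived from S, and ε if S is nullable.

We compute FIRST(S) using the standard algorithm.
FIRST(B) = {x}
FIRST(S) = {x}
Therefore, FIRST(S) = {x}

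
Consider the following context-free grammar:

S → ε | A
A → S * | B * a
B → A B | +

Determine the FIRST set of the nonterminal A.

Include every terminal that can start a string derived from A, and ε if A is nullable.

We compute FIRST(A) using the standard algorithm.
FIRST(A) = {*, +}
FIRST(B) = {*, +}
FIRST(S) = {*, +, ε}
Therefore, FIRST(A) = {*, +}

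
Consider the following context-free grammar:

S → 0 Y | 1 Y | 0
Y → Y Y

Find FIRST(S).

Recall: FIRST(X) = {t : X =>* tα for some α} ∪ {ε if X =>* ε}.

We compute FIRST(S) using the standard algorithm.
FIRST(S) = {0, 1}
FIRST(Y) = {}
Therefore, FIRST(S) = {0, 1}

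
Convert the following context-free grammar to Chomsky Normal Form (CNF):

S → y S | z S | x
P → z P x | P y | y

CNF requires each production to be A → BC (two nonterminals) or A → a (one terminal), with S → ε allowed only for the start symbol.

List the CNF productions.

TY → y; TZ → z; S → x; TX → x; P → y; S → TY S; S → TZ S; P → TZ X0; X0 → P TX; P → P TY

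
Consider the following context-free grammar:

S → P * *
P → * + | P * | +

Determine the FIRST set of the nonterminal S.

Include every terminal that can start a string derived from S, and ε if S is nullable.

We compute FIRST(S) using the standard algorithm.
FIRST(P) = {*, +}
FIRST(S) = {*, +}
Therefore, FIRST(S) = {*, +}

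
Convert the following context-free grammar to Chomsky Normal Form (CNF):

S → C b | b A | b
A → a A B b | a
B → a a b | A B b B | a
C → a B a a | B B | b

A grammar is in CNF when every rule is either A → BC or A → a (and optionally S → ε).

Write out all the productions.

TB → b; S → b; TA → a; A → a; B → a; C → b; S → C TB; S → TB A; A → TA X0; X0 → A X1; X1 → B TB; B → TA X2; X2 → TA TB; B → A X3; X3 → B X4; X4 → TB B; C → TA X5; X5 → B X6; X6 → TA TA; C → B B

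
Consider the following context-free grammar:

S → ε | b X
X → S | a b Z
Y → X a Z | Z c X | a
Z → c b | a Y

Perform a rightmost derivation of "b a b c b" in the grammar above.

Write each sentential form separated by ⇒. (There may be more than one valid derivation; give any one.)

S ⇒ b X ⇒ b a b Z ⇒ b a b c b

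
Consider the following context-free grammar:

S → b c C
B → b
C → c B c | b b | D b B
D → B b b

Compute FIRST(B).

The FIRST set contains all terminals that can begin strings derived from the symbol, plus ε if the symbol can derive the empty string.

We compute FIRST(B) using the standard algorithm.
FIRST(B) = {b}
FIRST(C) = {b, c}
FIRST(D) = {b}
FIRST(S) = {b}
Therefore, FIRST(B) = {b}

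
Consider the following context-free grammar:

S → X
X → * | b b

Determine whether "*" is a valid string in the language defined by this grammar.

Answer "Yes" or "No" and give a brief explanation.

Yes - a valid derivation exists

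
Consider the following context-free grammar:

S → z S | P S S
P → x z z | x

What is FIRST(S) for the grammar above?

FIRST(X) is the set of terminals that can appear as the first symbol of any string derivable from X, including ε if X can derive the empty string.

We compute FIRST(S) using the standard algorithm.
FIRST(P) = {x}
FIRST(S) = {x, z}
Therefore, FIRST(S) = {x, z}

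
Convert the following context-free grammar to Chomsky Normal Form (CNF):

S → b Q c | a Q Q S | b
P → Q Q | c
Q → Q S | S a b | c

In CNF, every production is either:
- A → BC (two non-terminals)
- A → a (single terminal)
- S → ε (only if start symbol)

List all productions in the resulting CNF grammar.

TB → b; TC → c; TA → a; S → b; P → c; Q → c; S → TB X0; X0 → Q TC; S → TA X1; X1 → Q X2; X2 → Q S; P → Q Q; Q → Q S; Q → S X3; X3 → TA TB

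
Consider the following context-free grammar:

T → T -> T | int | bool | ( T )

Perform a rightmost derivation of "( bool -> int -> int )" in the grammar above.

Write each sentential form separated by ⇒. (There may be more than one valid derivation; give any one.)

T ⇒ ( T ) ⇒ ( T -> T ) ⇒ ( T -> T -> T ) ⇒ ( T -> T -> int ) ⇒ ( T -> int -> int ) ⇒ ( bool -> int -> int )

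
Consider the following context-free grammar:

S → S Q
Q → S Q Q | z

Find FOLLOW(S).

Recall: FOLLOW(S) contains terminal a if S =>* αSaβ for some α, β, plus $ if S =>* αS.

We compute FOLLOW(S) using the standard algorithm.
FOLLOW(S) starts with {$}.
FIRST(Q) = {z}
FIRST(S) = {}
FOLLOW(Q) = {$, z}
FOLLOW(S) = {$, z}
Therefore, FOLLOW(S) = {$, z}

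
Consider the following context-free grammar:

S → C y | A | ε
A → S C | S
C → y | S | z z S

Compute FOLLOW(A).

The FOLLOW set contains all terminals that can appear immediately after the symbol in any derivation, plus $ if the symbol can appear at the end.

We compute FOLLOW(A) using the standard algorithm.
FOLLOW(S) starts with {$}.
FIRST(A) = {y, z, ε}
FIRST(C) = {y, z, ε}
FIRST(S) = {y, z, ε}
FOLLOW(A) = {$, y, z}
FOLLOW(C) = {$, y, z}
FOLLOW(S) = {$, y, z}
Therefore, FOLLOW(A) = {$, y, z}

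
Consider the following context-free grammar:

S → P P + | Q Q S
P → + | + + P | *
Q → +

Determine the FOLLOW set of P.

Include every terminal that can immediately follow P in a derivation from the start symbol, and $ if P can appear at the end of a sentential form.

We compute FOLLOW(P) using the standard algorithm.
FOLLOW(S) starts with {$}.
FIRST(P) = {*, +}
FIRST(Q) = {+}
FIRST(S) = {*, +}
FOLLOW(P) = {*, +}
FOLLOW(Q) = {*, +}
FOLLOW(S) = {$}
Therefore, FOLLOW(P) = {*, +}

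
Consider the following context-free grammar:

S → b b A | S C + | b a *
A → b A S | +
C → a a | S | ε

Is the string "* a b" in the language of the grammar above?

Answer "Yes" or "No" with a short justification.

No - no valid derivation exists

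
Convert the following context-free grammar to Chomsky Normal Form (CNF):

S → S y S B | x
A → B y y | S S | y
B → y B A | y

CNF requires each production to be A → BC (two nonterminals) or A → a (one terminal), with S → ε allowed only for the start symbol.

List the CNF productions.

TY → y; S → x; A → y; B → y; S → S X0; X0 → TY X1; X1 → S B; A → B X2; X2 → TY TY; A → S S; B → TY X3; X3 → B A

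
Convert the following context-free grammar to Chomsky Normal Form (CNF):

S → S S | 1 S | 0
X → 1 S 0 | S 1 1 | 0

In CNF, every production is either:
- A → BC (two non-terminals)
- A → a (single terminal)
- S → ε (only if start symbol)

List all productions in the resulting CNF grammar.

T1 → 1; S → 0; T0 → 0; X → 0; S → S S; S → T1 S; X → T1 X0; X0 → S T0; X → S X1; X1 → T1 T1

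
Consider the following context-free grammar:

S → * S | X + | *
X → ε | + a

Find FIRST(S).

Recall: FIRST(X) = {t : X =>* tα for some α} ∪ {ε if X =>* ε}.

We compute FIRST(S) using the standard algorithm.
FIRST(S) = {*, +}
FIRST(X) = {+, ε}
Therefore, FIRST(S) = {*, +}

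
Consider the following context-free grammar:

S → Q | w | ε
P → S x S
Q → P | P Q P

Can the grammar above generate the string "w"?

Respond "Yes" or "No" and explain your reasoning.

Yes - a valid derivation exists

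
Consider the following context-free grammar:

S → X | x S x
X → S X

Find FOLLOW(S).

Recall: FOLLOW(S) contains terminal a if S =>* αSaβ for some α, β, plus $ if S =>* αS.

We compute FOLLOW(S) using the standard algorithm.
FOLLOW(S) starts with {$}.
FIRST(S) = {x}
FIRST(X) = {x}
FOLLOW(S) = {$, x}
FOLLOW(X) = {$, x}
Therefore, FOLLOW(S) = {$, x}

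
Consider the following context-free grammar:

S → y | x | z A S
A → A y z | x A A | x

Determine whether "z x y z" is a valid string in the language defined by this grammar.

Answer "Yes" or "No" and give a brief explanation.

No - no valid derivation exists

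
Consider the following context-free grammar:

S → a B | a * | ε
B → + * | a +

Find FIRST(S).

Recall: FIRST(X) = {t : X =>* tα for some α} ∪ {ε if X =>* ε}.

We compute FIRST(S) using the standard algorithm.
FIRST(B) = {+, a}
FIRST(S) = {a, ε}
Therefore, FIRST(S) = {a, ε}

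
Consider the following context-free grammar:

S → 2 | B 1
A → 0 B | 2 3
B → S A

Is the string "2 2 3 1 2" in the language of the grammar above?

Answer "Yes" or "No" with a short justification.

No - no valid derivation exists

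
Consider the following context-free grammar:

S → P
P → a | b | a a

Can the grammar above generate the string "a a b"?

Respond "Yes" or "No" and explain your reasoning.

No - no valid derivation exists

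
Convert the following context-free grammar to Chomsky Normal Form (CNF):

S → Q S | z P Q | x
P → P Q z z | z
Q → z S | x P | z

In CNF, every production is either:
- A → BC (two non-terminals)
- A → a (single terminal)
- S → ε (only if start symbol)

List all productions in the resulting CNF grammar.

TZ → z; S → x; P → z; TX → x; Q → z; S → Q S; S → TZ X0; X0 → P Q; P → P X1; X1 → Q X2; X2 → TZ TZ; Q → TZ S; Q → TX P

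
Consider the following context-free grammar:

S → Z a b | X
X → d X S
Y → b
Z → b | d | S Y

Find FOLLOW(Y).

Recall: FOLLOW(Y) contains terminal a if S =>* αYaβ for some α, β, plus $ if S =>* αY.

We compute FOLLOW(Y) using the standard algorithm.
FOLLOW(S) starts with {$}.
FIRST(S) = {b, d}
FIRST(X) = {d}
FIRST(Y) = {b}
FIRST(Z) = {b, d}
FOLLOW(S) = {$, b, d}
FOLLOW(X) = {$, b, d}
FOLLOW(Y) = {a}
FOLLOW(Z) = {a}
Therefore, FOLLOW(Y) = {a}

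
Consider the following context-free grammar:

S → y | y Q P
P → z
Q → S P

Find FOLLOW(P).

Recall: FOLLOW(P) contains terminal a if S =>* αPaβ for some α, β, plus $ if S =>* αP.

We compute FOLLOW(P) using the standard algorithm.
FOLLOW(S) starts with {$}.
FIRST(P) = {z}
FIRST(Q) = {y}
FIRST(S) = {y}
FOLLOW(P) = {$, z}
FOLLOW(Q) = {z}
FOLLOW(S) = {$, z}
Therefore, FOLLOW(P) = {$, z}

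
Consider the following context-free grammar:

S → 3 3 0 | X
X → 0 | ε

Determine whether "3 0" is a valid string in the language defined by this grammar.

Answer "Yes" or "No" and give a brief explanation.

No - no valid derivation exists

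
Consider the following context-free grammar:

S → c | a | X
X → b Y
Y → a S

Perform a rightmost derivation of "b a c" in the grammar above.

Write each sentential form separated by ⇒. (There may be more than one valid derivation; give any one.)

S ⇒ X ⇒ b Y ⇒ b a S ⇒ b a c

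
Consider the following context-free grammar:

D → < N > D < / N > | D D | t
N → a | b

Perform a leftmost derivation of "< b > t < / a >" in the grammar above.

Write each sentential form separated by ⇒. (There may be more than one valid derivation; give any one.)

D ⇒ < N > D < / N > ⇒ < b > D < / N > ⇒ < b > t < / N > ⇒ < b > t < / a >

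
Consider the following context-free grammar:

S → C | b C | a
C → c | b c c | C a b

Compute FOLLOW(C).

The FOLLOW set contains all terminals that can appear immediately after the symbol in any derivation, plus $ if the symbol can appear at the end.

We compute FOLLOW(C) using the standard algorithm.
FOLLOW(S) starts with {$}.
FIRST(C) = {b, c}
FIRST(S) = {a, b, c}
FOLLOW(C) = {$, a}
FOLLOW(S) = {$}
Therefore, FOLLOW(C) = {$, a}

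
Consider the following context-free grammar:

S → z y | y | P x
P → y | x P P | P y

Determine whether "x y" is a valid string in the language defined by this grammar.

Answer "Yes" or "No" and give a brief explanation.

No - no valid derivation exists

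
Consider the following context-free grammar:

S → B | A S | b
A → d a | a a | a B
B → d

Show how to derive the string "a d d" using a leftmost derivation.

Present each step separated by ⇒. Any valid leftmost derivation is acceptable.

S ⇒ A S ⇒ a B S ⇒ a d S ⇒ a d B ⇒ a d d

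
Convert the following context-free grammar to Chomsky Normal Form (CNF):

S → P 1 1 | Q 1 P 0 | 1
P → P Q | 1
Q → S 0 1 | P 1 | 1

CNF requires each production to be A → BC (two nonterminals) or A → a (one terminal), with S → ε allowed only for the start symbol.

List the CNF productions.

T1 → 1; T0 → 0; S → 1; P → 1; Q → 1; S → P X0; X0 → T1 T1; S → Q X1; X1 → T1 X2; X2 → P T0; P → P Q; Q → S X3; X3 → T0 T1; Q → P T1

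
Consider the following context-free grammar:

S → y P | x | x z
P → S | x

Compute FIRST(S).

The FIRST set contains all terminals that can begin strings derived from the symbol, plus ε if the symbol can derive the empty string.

We compute FIRST(S) using the standard algorithm.
FIRST(P) = {x, y}
FIRST(S) = {x, y}
Therefore, FIRST(S) = {x, y}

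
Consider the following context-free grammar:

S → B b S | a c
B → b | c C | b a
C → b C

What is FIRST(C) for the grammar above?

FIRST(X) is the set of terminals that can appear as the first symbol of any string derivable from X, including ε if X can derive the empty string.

We compute FIRST(C) using the standard algorithm.
FIRST(B) = {b, c}
FIRST(C) = {b}
FIRST(S) = {a, b, c}
Therefore, FIRST(C) = {b}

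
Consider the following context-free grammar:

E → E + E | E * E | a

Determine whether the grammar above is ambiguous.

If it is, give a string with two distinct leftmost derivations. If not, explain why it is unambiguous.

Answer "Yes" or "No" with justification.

Yes - the string 'a + a * a * a * a' has two distinct leftmost derivations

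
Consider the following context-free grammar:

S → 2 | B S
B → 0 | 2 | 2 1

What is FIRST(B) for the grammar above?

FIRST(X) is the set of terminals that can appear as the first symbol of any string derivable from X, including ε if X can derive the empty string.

We compute FIRST(B) using the standard algorithm.
FIRST(B) = {0, 2}
FIRST(S) = {0, 2}
Therefore, FIRST(B) = {0, 2}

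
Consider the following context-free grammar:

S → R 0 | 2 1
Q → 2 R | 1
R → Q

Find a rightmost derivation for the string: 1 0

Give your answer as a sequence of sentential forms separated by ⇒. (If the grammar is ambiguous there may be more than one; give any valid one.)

S ⇒ R 0 ⇒ Q 0 ⇒ 1 0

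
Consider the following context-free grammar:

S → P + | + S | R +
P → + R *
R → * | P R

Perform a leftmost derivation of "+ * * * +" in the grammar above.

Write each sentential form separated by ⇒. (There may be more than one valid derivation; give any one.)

S ⇒ R + ⇒ P R + ⇒ + R * R + ⇒ + * * R + ⇒ + * * * +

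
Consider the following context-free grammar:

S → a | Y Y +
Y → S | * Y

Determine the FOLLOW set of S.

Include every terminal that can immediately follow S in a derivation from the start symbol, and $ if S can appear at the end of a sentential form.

We compute FOLLOW(S) using the standard algorithm.
FOLLOW(S) starts with {$}.
FIRST(S) = {*, a}
FIRST(Y) = {*, a}
FOLLOW(S) = {$, *, +, a}
FOLLOW(Y) = {*, +, a}
Therefore, FOLLOW(S) = {$, *, +, a}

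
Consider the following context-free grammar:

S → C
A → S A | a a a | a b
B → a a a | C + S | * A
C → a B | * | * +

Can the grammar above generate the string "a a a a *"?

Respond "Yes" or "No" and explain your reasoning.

No - no valid derivation exists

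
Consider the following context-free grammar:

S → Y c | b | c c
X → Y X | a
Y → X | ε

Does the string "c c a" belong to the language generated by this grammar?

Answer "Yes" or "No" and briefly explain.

No - no valid derivation exists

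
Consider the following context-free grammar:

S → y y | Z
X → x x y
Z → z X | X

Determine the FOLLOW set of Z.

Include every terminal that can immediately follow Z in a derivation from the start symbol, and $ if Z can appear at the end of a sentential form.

We compute FOLLOW(Z) using the standard algorithm.
FOLLOW(S) starts with {$}.
FIRST(S) = {x, y, z}
FIRST(X) = {x}
FIRST(Z) = {x, z}
FOLLOW(S) = {$}
FOLLOW(X) = {$}
FOLLOW(Z) = {$}
Therefore, FOLLOW(Z) = {$}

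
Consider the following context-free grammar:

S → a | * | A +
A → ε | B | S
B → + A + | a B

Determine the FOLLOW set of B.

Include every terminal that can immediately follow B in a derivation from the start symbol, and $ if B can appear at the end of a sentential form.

We compute FOLLOW(B) using the standard algorithm.
FOLLOW(S) starts with {$}.
FIRST(A) = {*, +, a, ε}
FIRST(B) = {+, a}
FIRST(S) = {*, +, a}
FOLLOW(A) = {+}
FOLLOW(B) = {+}
FOLLOW(S) = {$, +}
Therefore, FOLLOW(B) = {+}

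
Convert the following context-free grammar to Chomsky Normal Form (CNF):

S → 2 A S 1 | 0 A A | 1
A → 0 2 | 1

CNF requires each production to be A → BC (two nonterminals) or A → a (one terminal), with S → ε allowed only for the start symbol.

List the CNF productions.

T2 → 2; T1 → 1; T0 → 0; S → 1; A → 1; S → T2 X0; X0 → A X1; X1 → S T1; S → T0 X2; X2 → A A; A → T0 T2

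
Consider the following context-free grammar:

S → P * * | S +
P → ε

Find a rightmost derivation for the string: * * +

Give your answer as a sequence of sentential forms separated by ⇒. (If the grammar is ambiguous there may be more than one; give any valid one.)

S ⇒ S + ⇒ P * * + ⇒ * * +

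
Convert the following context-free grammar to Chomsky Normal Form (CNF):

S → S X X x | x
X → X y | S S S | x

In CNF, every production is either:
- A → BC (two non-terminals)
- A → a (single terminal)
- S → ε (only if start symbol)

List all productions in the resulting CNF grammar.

TX → x; S → x; TY → y; X → x; S → S X0; X0 → X X1; X1 → X TX; X → X TY; X → S X2; X2 → S S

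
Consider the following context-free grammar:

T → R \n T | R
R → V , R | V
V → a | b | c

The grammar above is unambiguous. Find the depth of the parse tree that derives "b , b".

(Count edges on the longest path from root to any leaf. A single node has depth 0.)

4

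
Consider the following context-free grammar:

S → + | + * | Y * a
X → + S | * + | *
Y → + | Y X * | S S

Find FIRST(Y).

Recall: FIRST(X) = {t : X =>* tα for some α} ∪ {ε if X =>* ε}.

We compute FIRST(Y) using the standard algorithm.
FIRST(S) = {+}
FIRST(X) = {*, +}
FIRST(Y) = {+}
Therefore, FIRST(Y) = {+}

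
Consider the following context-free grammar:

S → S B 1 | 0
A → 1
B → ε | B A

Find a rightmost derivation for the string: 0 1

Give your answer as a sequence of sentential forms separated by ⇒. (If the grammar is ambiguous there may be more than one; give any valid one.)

S ⇒ S B 1 ⇒ S 1 ⇒ 0 1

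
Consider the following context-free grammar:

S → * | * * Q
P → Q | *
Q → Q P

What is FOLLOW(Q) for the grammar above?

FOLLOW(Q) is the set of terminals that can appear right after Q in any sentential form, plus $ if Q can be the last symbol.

We compute FOLLOW(Q) using the standard algorithm.
FOLLOW(S) starts with {$}.
FIRST(P) = {*}
FIRST(Q) = {}
FIRST(S) = {*}
FOLLOW(P) = {$, *}
FOLLOW(Q) = {$, *}
FOLLOW(S) = {$}
Therefore, FOLLOW(Q) = {$, *}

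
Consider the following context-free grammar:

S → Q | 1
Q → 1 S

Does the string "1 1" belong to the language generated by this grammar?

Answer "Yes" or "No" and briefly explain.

Yes - a valid derivation exists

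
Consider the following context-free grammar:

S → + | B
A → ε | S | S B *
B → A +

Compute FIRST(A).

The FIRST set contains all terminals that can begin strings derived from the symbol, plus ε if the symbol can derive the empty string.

We compute FIRST(A) using the standard algorithm.
FIRST(A) = {+, ε}
FIRST(B) = {+}
FIRST(S) = {+}
Therefore, FIRST(A) = {+, ε}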